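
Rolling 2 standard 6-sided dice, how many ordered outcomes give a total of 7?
Coefficient of x^7 in (x + x² + ... + x^6)^2. By inclusion-exclusion on dice exceeding 6: Σ_j (-1)^j C(2,j)·C(7-1-6j, 1) = C(2,0)·C(6,1) = 1·6 = 6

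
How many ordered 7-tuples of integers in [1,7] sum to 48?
Coefficient of x^48 in (x + x² + ... + x^7)^7. By inclusion-exclusion on dice exceeding 7: Σ_j (-1)^j C(7,j)·C(48-1-7j, 6) = C(7,0)·C(47,6) - C(7,1)·C(40,6) + C(7,2)·C(33,6) - C(7,3)·C(26,6) + C(7,4)·C(19,6) - C(7,5)·C(12,6) = 1·10737573 - 7·3838380 + 21·1107568 - 35·230230 + 35·27132 - 21·924 = 7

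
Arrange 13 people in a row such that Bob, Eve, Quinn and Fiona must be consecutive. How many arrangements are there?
Treat the 4 as one block: (13-4+1)! × 4! = 3628800 × 24 = 87091200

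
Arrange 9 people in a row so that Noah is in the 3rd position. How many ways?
Fix one position: (9-1)! = 40320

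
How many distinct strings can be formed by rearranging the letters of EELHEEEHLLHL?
12! / (3! × 5! × 4!) = 27720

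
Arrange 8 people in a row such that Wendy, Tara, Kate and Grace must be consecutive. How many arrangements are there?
Treat the 4 as one block: (8-4+1)! × 4! = 120 × 24 = 2880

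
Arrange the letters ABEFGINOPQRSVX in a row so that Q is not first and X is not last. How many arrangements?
By inclusion-exclusion: 14! - 2×(14-1)! + (14-2)! = 87178291200 - 12454041600 + 479001600 = 75203251200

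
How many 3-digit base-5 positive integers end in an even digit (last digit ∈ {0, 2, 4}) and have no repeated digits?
Last∈{0,2,4}. Last=0: 12. Last nonzero: 2×3×P(3,1) = 18. Total = 30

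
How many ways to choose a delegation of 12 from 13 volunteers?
C(13,12) = 13!/(12!×1!) = 13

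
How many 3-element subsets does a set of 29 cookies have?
C(29,3) = 29!/(3!×26!) = 3654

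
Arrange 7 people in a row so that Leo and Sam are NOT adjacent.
Total - adjacent = 7! - (7-1)!×2 = 5040 - 1440 = 3600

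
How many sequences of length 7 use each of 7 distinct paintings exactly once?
7! = 5040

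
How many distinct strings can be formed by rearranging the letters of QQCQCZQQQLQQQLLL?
16! / (1! × 2! × 4! × 9!) = 1201200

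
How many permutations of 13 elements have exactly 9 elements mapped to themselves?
Choose the 9 fixed points C(13,9) = 715, derange the rest: !4 = Σ_{j=0}^{4} (-1)^j·4!/j! = 24 - 24 + 12 - 4 + 1 = 9. Product = 715 × 9 = 6435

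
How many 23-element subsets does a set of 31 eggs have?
C(31,23) = 31!/(23!×8!) = 7888725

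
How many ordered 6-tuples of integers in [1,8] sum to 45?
Coefficient of x^45 in (x + x² + ... + x^8)^6. By inclusion-exclusion on dice exceeding 8: Σ_j (-1)^j C(6,j)·C(45-1-8j, 5) = C(6,0)·C(44,5) - C(6,1)·C(36,5) + C(6,2)·C(28,5) - C(6,3)·C(20,5) + C(6,4)·C(12,5) = 1·1086008 - 6·376992 + 15·98280 - 20·15504 + 15·792 = 56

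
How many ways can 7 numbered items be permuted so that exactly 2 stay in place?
Choose the 2 fixed points C(7,2) = 21, derange the rest: !5 = Σ_{j=0}^{5} (-1)^j·5!/j! = 120 - 120 + 60 - 20 + 5 - 1 = 44. Product = 21 × 44 = 924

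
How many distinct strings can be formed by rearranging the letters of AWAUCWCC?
8! / (2! × 2! × 1! × 3!) = 1680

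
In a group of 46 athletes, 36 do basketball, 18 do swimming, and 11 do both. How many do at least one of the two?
|A∪B| = |A| + |B| - |A∩B| = 36 + 18 - 11 = 43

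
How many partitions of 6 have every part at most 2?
Let r_j(i) = number of partitions of i into parts ≤ j, for i = 0..6. r_1(i) = 1 for all i; r_j(i) = r_{j-1}(i) + r_j(i-j). Rows j = 2..2: ≤2: 1 1 2 2 3 3 4. r_2(6) = 4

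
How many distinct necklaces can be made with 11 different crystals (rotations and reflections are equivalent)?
(11-1)!/2 = 3628800/2 = 1814400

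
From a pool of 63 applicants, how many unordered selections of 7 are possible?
C(63,7) = 63!/(7!×56!) = 553270671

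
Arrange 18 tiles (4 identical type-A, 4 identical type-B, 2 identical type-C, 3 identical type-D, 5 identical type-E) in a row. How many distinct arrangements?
18! / (4! × 4! × 2! × 3! × 5!) = 7718911200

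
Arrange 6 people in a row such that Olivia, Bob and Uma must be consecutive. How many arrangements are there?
Treat the 3 as one block: (6-3+1)! × 3! = 24 × 6 = 144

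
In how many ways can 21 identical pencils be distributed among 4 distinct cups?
C(21+4-1, 4-1) = C(24, 3) = 2024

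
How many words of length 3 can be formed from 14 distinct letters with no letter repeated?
P(14,3) = 14!/(14-3)! = 2184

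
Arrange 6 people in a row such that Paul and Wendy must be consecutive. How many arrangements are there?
Treat the 2 as one block: (6-2+1)! × 2! = 120 × 2 = 240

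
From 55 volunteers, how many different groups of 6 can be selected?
C(55,6) = 55!/(6!×49!) = 28989675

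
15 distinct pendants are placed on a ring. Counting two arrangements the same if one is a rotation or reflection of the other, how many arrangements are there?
(15-1)!/2 = 87178291200/2 = 43589145600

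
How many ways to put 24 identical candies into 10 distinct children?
C(24+10-1, 10-1) = C(33, 9) = 38567100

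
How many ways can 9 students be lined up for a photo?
9! = 362880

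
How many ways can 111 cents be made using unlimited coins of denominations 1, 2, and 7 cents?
Coefficient of x^111 in 1/(1-x^1) · 1/(1-x^2) · 1/(1-x^7). Case on j = number of 7-cent coins (j = 0..15); remainder r = 111 - 7j is made from {1,2} in ⌊r/2⌋+1 ways. r = 111, 104, 97, 90, 83, 76, 69, 62, 55, 48, 41, 34, 27, 20, 13, 6 → 56 + 53 + 49 + 46 + 42 + 39 + 35 + 32 + 28 + 25 + 21 + 18 + 14 + 11 + 7 + 4 = 480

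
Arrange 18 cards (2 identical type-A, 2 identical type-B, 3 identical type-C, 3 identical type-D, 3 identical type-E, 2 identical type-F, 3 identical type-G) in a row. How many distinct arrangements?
18! / (2! × 2! × 3! × 3! × 3! × 2! × 3!) = 617512896000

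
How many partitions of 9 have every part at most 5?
Let r_j(i) = number of partitions of i into parts ≤ j, for i = 0..9. r_1(i) = 1 for all i; r_j(i) = r_{j-1}(i) + r_j(i-j). Rows j = 2..5: ≤2: 1 1 2 2 3 3 4 4 5 5; ≤3: 1 1 2 3 4 5 7 8 10 12; ≤4: 1 1 2 3 5 6 9 11 15 18; ≤5: 1 1 2 3 5 7 10 13 18 23. r_5(9) = 23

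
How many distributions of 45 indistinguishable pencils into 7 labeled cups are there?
C(45+7-1, 7-1) = C(51, 6) = 18009460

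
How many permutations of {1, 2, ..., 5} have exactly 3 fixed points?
Choose the 3 fixed points C(5,3) = 10, derange the rest: !2 = Σ_{j=0}^{2} (-1)^j·2!/j! = 2 - 2 + 1 = 1. Product = 10 × 1 = 10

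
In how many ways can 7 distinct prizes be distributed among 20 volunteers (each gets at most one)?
P(20,7) = 20!/(20-7)! = 390700800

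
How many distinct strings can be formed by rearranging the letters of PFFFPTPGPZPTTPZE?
16! / (3! × 1! × 3! × 6! × 1! × 2!) = 403603200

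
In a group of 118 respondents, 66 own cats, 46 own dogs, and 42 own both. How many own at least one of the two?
|A∪B| = |A| + |B| - |A∩B| = 66 + 46 - 42 = 70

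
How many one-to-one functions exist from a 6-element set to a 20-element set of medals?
P(20,6) = 20!/(20-6)! = 27907200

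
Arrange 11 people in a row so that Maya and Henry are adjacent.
Treat as block: (11-1)! × 2! = 3628800 × 2 = 7257600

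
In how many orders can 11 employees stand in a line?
11! = 39916800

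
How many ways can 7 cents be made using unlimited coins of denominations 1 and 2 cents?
Coefficient of x^7 in 1/(1-x^1) · 1/(1-x^2). Use j coins of 2 for j = 0..⌊7/2⌋ = 3, the rest in 1s: 3 + 1 = 4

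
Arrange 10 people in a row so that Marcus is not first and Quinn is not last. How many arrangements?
By inclusion-exclusion: 10! - 2×(10-1)! + (10-2)! = 3628800 - 725760 + 40320 = 2943360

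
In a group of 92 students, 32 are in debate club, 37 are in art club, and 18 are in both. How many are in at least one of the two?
|A∪B| = |A| + |B| - |A∩B| = 32 + 37 - 18 = 51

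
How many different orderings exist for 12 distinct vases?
12! = 479001600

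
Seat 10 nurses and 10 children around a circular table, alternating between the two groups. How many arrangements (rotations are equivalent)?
Fix one of the nurses: (10-1)! ways for the remaining nurses, × 10! ways for the children = 362880 × 3628800 = 1316818944000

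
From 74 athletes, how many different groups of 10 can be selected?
C(74,10) = 74!/(10!×64!) = 718406958841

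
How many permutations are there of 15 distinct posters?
15! = 1307674368000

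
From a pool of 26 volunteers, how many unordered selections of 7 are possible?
C(26,7) = 26!/(7!×19!) = 657800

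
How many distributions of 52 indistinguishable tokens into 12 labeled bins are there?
C(52+12-1, 12-1) = C(63, 11) = 615790256823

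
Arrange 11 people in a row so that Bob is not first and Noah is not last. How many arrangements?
By inclusion-exclusion: 11! - 2×(11-1)! + (11-2)! = 39916800 - 7257600 + 362880 = 33022080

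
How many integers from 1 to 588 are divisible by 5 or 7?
⌊588/5⌋ + ⌊588/7⌋ - ⌊588/35⌋ = 117 + 84 - 16 = 185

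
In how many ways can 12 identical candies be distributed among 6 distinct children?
C(12+6-1, 6-1) = C(17, 5) = 6188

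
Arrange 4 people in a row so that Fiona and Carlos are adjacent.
Treat as block: (4-1)! × 2! = 6 × 2 = 12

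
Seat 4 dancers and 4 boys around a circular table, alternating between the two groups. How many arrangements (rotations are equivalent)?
Fix one of the dancers: (4-1)! ways for the remaining dancers, × 4! ways for the boys = 6 × 24 = 144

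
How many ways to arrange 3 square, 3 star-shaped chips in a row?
6! / (3! × 3!) = 20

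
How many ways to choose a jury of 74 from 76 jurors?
C(76,74) = 76!/(74!×2!) = 2850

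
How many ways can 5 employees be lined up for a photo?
5! = 120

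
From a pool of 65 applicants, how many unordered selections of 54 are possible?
C(65,54) = 65!/(54!×11!) = 895068996640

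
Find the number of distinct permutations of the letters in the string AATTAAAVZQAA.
12! / (1! × 1! × 7! × 1! × 2!) = 47520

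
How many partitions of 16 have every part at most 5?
Let r_j(i) = number of partitions of i into parts ≤ j, for i = 0..16. r_1(i) = 1 for all i; r_j(i) = r_{j-1}(i) + r_j(i-j). Rows j = 2..5: ≤2: 1 1 2 2 3 3 4 4 5 5 6 6 7 7 8 8 9; ≤3: 1 1 2 3 4 5 7 8 10 12 14 16 19 21 24 27 30; ≤4: 1 1 2 3 5 6 9 11 15 18 23 27 34 39 47 54 64; ≤5: 1 1 2 3 5 7 10 13 18 23 30 37 47 57 70 84 101. r_5(16) = 101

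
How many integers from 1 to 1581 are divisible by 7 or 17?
⌊1581/7⌋ + ⌊1581/17⌋ - ⌊1581/119⌋ = 225 + 93 - 13 = 305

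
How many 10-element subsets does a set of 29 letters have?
C(29,10) = 29!/(10!×19!) = 20030010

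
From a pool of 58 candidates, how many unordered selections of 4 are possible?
C(58,4) = 58!/(4!×54!) = 424270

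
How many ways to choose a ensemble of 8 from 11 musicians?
C(11,8) = 11!/(8!×3!) = 165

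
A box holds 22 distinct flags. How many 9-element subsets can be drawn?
C(22,9) = 22!/(9!×13!) = 497420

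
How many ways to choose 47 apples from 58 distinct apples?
C(58,47) = 58!/(47!×11!) = 227692286640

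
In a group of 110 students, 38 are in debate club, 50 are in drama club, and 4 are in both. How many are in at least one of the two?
|A∪B| = |A| + |B| - |A∩B| = 38 + 50 - 4 = 84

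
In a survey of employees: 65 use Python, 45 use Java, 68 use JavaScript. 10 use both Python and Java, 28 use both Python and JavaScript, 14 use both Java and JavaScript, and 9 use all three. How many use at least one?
|A∪B∪C| = 65+45+68-10-28-14+9 = 135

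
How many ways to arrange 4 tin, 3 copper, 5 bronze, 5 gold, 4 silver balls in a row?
21! / (4! × 3! × 5! × 5! × 4!) = 1026615189600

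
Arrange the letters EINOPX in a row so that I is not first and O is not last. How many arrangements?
By inclusion-exclusion: 6! - 2×(6-1)! + (6-2)! = 720 - 240 + 24 = 504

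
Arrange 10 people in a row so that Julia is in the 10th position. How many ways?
Fix one position: (10-1)! = 362880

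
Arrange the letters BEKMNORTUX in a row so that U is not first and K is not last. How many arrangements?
By inclusion-exclusion: 10! - 2×(10-1)! + (10-2)! = 3628800 - 725760 + 40320 = 2943360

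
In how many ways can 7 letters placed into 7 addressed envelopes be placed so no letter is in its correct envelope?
!7 = Σ_{j=0}^{7} (-1)^j·7!/j! = 5040 - 5040 + 2520 - 840 + 210 - 42 + 7 - 1 = 1854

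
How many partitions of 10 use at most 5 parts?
By conjugation, equals partitions of 10 into parts ≤ 5. Let r_j(i) = number of partitions of i into parts ≤ j, for i = 0..10. r_1(i) = 1 for all i; r_j(i) = r_{j-1}(i) + r_j(i-j). Rows j = 2..5: ≤2: 1 1 2 2 3 3 4 4 5 5 6; ≤3: 1 1 2 3 4 5 7 8 10 12 14; ≤4: 1 1 2 3 5 6 9 11 15 18 23; ≤5: 1 1 2 3 5 7 10 13 18 23 30. r_5(10) = 30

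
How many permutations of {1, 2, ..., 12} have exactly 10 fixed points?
Choose the 10 fixed points C(12,10) = 66, derange the rest: !2 = Σ_{j=0}^{2} (-1)^j·2!/j! = 2 - 2 + 1 = 1. Product = 66 × 1 = 66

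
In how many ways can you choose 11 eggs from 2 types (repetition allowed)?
C(11+2-1, 2-1) = C(12, 1) = 12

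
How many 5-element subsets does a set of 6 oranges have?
C(6,5) = 6!/(5!×1!) = 6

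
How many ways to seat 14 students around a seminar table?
Circular: fix one position, arrange the rest. (14-1)! = 6227020800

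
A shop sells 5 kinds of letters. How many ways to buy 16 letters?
C(16+5-1, 5-1) = C(20, 4) = 4845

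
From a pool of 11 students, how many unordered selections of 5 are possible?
C(11,5) = 11!/(5!×6!) = 462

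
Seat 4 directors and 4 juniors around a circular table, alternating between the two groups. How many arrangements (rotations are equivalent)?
Fix one of the directors: (4-1)! ways for the remaining directors, × 4! ways for the juniors = 6 × 24 = 144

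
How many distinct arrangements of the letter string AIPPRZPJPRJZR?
13! / (2! × 4! × 1! × 2! × 3! × 1!) = 10810800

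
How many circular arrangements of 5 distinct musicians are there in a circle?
Circular: fix one position, arrange the rest. (5-1)! = 24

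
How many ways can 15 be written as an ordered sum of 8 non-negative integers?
C(15+8-1, 8-1) = C(22, 7) = 170544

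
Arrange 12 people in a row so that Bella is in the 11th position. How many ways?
Fix one position: (12-1)! = 39916800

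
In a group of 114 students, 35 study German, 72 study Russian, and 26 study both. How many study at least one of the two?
|A∪B| = |A| + |B| - |A∩B| = 35 + 72 - 26 = 81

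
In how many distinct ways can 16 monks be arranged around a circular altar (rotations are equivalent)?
Circular: fix one position, arrange the rest. (16-1)! = 1307674368000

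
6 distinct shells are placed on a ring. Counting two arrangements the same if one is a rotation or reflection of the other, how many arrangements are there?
(6-1)!/2 = 120/2 = 60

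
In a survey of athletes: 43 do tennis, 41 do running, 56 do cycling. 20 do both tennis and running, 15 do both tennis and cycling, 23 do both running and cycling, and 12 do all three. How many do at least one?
|A∪B∪C| = 43+41+56-20-15-23+12 = 94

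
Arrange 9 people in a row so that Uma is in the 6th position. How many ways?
Fix one position: (9-1)! = 40320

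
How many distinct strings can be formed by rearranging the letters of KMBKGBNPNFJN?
12! / (1! × 1! × 1! × 3! × 1! × 1! × 2! × 2!) = 19958400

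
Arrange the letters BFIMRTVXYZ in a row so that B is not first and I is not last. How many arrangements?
By inclusion-exclusion: 10! - 2×(10-1)! + (10-2)! = 3628800 - 725760 + 40320 = 2943360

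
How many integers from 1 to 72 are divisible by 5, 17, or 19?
⌊72/5⌋+⌊72/17⌋+⌊72/19⌋ - ⌊72/85⌋-⌊72/95⌋-⌊72/323⌋ + ⌊72/1615⌋ = 14+4+3 - 0-0-0 + 0 = 21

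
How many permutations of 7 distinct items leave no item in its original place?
!7 = Σ_{j=0}^{7} (-1)^j·7!/j! = 5040 - 5040 + 2520 - 840 + 210 - 42 + 7 - 1 = 1854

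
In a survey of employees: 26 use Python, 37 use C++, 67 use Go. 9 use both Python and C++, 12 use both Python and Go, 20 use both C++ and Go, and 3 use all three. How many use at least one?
|A∪B∪C| = 26+37+67-9-12-20+3 = 92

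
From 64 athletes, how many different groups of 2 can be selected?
C(64,2) = 64!/(2!×62!) = 2016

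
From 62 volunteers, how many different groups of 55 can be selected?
C(62,55) = 62!/(55!×7!) = 491796152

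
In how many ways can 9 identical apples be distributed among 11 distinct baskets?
C(9+11-1, 11-1) = C(19, 10) = 92378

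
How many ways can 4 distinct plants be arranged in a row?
4! = 24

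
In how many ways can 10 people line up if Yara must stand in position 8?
Fix one position: (10-1)! = 362880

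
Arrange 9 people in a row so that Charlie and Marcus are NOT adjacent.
Total - adjacent = 9! - (9-1)!×2 = 362880 - 80640 = 282240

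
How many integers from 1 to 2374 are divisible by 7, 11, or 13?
⌊2374/7⌋+⌊2374/11⌋+⌊2374/13⌋ - ⌊2374/77⌋-⌊2374/91⌋-⌊2374/143⌋ + ⌊2374/1001⌋ = 339+215+182 - 30-26-16 + 2 = 666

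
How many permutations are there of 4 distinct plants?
4! = 24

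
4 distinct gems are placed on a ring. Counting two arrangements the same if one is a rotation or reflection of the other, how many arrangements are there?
(4-1)!/2 = 6/2 = 3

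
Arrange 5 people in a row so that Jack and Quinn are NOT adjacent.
Total - adjacent = 5! - (5-1)!×2 = 120 - 48 = 72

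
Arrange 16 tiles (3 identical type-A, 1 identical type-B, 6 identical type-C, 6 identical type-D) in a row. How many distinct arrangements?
16! / (3! × 1! × 6! × 6!) = 6726720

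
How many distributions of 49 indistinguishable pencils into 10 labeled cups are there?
C(49+10-1, 10-1) = C(58, 9) = 10648873950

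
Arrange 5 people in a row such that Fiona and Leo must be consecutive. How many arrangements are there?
Treat the 2 as one block: (5-2+1)! × 2! = 24 × 2 = 48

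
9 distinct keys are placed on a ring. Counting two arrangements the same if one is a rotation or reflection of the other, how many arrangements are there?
(9-1)!/2 = 40320/2 = 20160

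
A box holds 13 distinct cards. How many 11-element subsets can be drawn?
C(13,11) = 13!/(11!×2!) = 78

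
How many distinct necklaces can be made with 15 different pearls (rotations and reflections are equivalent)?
(15-1)!/2 = 87178291200/2 = 43589145600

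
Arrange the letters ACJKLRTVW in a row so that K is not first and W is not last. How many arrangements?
By inclusion-exclusion: 9! - 2×(9-1)! + (9-2)! = 362880 - 80640 + 5040 = 287280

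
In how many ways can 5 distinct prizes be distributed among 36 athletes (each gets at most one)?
P(36,5) = 36!/(36-5)! = 45239040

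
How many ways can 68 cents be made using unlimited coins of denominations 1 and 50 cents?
Coefficient of x^68 in 1/(1-x^1) · 1/(1-x^50). Use j coins of 50 for j = 0..⌊68/50⌋ = 1, the rest in 1s: 1 + 1 = 2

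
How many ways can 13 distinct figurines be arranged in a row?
13! = 6227020800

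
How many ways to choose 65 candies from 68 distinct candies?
C(68,65) = 68!/(65!×3!) = 50116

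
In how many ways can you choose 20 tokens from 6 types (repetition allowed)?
C(20+6-1, 6-1) = C(25, 5) = 53130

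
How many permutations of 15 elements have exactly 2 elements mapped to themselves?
Choose the 2 fixed points C(15,2) = 105, derange the rest: !13 = Σ_{j=0}^{13} (-1)^j·13!/j! = 6227020800 - 6227020800 + 3113510400 - 1037836800 + 259459200 - 51891840 + 8648640 - 1235520 + 154440 - 17160 + 1716 - 156 + 13 - 1 = 2290792932. Product = 105 × 2290792932 = 240533257860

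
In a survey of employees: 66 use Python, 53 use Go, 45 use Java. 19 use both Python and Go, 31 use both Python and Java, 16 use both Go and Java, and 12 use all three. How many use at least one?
|A∪B∪C| = 66+53+45-19-31-16+12 = 110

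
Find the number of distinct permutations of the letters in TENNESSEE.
9! / (1! × 4! × 2! × 2!) = 3780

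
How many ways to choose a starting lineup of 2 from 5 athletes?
C(5,2) = 5!/(2!×3!) = 10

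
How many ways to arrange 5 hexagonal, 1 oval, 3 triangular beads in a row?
9! / (5! × 1! × 3!) = 504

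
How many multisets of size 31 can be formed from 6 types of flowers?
C(31+6-1, 6-1) = C(36, 5) = 376992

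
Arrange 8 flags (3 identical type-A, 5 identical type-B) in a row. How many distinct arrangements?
8! / (3! × 5!) = 56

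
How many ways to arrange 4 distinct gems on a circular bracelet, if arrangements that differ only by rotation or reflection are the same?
(4-1)!/2 = 6/2 = 3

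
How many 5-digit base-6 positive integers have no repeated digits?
First digit: 5 choices (nonzero). Then descending: 5 × 5 × 4 × 3 × 2 = 600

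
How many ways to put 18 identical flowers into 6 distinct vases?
C(18+6-1, 6-1) = C(23, 5) = 33649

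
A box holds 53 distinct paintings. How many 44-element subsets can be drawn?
C(53,44) = 53!/(44!×9!) = 4431613550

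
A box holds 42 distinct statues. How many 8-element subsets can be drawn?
C(42,8) = 42!/(8!×34!) = 118030185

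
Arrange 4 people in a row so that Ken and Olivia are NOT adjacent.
Total - adjacent = 4! - (4-1)!×2 = 24 - 12 = 12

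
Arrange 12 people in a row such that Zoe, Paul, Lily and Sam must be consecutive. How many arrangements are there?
Treat the 4 as one block: (12-4+1)! × 4! = 362880 × 24 = 8709120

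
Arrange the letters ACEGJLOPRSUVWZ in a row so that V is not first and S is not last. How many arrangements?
By inclusion-exclusion: 14! - 2×(14-1)! + (14-2)! = 87178291200 - 12454041600 + 479001600 = 75203251200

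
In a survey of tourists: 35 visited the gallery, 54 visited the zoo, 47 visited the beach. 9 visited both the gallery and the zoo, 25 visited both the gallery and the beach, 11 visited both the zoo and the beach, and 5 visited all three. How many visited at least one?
|A∪B∪C| = 35+54+47-9-25-11+5 = 96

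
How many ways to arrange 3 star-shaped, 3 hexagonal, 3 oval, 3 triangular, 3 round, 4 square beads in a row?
19! / (3! × 3! × 3! × 3! × 3! × 4!) = 651819168000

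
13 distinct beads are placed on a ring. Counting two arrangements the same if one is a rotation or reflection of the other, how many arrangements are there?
(13-1)!/2 = 479001600/2 = 239500800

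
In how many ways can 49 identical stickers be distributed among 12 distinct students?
C(49+12-1, 12-1) = C(60, 11) = 342700125300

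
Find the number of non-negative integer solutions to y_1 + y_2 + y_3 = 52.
C(52+3-1, 3-1) = C(54, 2) = 1431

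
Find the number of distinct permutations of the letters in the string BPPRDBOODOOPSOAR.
16! / (1! × 2! × 5! × 2! × 1! × 2! × 3!) = 3632428800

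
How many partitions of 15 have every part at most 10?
Let r_j(i) = number of partitions of i into parts ≤ j, for i = 0..15. r_1(i) = 1 for all i; r_j(i) = r_{j-1}(i) + r_j(i-j). Rows j = 2..10: ≤2: 1 1 2 2 3 3 4 4 5 5 6 6 7 7 8 8; ≤3: 1 1 2 3 4 5 7 8 10 12 14 16 19 21 24 27; ≤4: 1 1 2 3 5 6 9 11 15 18 23 27 34 39 47 54; ≤5: 1 1 2 3 5 7 10 13 18 23 30 37 47 57 70 84; ≤6: 1 1 2 3 5 7 11 14 20 26 35 44 58 71 90 110; ≤7: 1 1 2 3 5 7 11 15 21 28 38 49 65 82 105 131; ≤8: 1 1 2 3 5 7 11 15 22 29 40 52 70 89 116 146; ≤9: 1 1 2 3 5 7 11 15 22 30 41 54 73 94 123 157; ≤10: 1 1 2 3 5 7 11 15 22 30 42 55 75 97 128 164. r_10(15) = 164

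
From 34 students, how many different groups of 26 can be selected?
C(34,26) = 34!/(26!×8!) = 18156204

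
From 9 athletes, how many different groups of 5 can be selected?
C(9,5) = 9!/(5!×4!) = 126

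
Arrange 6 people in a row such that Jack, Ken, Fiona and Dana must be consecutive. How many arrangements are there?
Treat the 4 as one block: (6-4+1)! × 4! = 6 × 24 = 144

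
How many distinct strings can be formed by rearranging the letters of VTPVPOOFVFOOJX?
14! / (2! × 1! × 3! × 1! × 1! × 2! × 4!) = 151351200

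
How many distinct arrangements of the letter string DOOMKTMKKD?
10! / (2! × 3! × 2! × 1! × 2!) = 75600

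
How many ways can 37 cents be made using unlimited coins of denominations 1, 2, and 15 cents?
Coefficient of x^37 in 1/(1-x^1) · 1/(1-x^2) · 1/(1-x^15). Case on j = number of 15-cent coins (j = 0..2); remainder r = 37 - 15j is made from {1,2} in ⌊r/2⌋+1 ways. r = 37, 22, 7 → 19 + 12 + 4 = 35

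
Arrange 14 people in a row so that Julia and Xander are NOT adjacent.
Total - adjacent = 14! - (14-1)!×2 = 87178291200 - 12454041600 = 74724249600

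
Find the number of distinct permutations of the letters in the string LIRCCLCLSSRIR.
13! / (3! × 3! × 3! × 2! × 2!) = 7207200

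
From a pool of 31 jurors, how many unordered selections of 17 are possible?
C(31,17) = 31!/(17!×14!) = 265182525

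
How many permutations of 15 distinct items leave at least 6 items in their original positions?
Exactly j fixed points: C(15,j)·!(15-j); sum over j ≥ 6 (derangement numbers via !m = (m-1)·(!(m-1) + !(m-2)): !0..!9 = 1, 0, 1, 2, 9, 44, 265, 1854, 14833, 133496). Σ_{j=6}^{15} C(15,j)·!(15-j) = C(15,6)·!9 + C(15,7)·!8 + C(15,8)·!7 + C(15,9)·!6 + C(15,10)·!5 + C(15,11)·!4 + C(15,12)·!3 + C(15,13)·!2 + C(15,14)·!1 + C(15,15)·!0 = 5005·133496 + 6435·14833 + 6435·1854 + 5005·265 + 3003·44 + 1365·9 + 455·2 + 105·1 + 15·0 + 1·1 = 777000083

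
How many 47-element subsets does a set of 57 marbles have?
C(57,47) = 57!/(47!×10!) = 43183019880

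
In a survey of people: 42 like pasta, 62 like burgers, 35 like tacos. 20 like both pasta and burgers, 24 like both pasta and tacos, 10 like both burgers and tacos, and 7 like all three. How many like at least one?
|A∪B∪C| = 42+62+35-20-24-10+7 = 92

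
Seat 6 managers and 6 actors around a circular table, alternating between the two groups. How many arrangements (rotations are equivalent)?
Fix one of the managers: (6-1)! ways for the remaining managers, × 6! ways for the actors = 120 × 720 = 86400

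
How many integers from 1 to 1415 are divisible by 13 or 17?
⌊1415/13⌋ + ⌊1415/17⌋ - ⌊1415/221⌋ = 108 + 83 - 6 = 185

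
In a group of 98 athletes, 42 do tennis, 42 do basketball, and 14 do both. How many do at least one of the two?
|A∪B| = |A| + |B| - |A∩B| = 42 + 42 - 14 = 70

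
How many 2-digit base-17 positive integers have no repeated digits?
First digit: 16 choices (nonzero). Then descending: 16 × 16 = 256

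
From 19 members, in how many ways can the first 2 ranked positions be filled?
P(19,2) = 19!/(19-2)! = 342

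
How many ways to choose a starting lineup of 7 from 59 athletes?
C(59,7) = 59!/(7!×52!) = 341149446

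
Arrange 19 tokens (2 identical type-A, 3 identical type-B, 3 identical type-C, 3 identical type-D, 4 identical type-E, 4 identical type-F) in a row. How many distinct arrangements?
19! / (2! × 3! × 3! × 3! × 4! × 4!) = 488864376000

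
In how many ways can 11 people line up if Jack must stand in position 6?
Fix one position: (11-1)! = 3628800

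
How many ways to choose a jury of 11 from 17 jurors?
C(17,11) = 17!/(11!×6!) = 12376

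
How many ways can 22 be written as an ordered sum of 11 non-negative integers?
C(22+11-1, 11-1) = C(32, 10) = 64512240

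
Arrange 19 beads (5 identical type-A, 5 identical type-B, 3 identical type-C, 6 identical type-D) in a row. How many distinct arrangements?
19! / (5! × 5! × 3! × 6!) = 1955457504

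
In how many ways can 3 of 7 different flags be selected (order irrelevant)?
C(7,3) = 7!/(3!×4!) = 35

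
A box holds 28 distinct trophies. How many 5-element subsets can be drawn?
C(28,5) = 28!/(5!×23!) = 98280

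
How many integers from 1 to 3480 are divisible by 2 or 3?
⌊3480/2⌋ + ⌊3480/3⌋ - ⌊3480/6⌋ = 1740 + 1160 - 580 = 2320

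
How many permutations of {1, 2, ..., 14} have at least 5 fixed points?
Exactly j fixed points: C(14,j)·!(14-j); sum over j ≥ 5 (derangement numbers via !m = (m-1)·(!(m-1) + !(m-2)): !0..!9 = 1, 0, 1, 2, 9, 44, 265, 1854, 14833, 133496). Σ_{j=5}^{14} C(14,j)·!(14-j) = C(14,5)·!9 + C(14,6)·!8 + C(14,7)·!7 + C(14,8)·!6 + C(14,9)·!5 + C(14,10)·!4 + C(14,11)·!3 + C(14,12)·!2 + C(14,13)·!1 + C(14,14)·!0 = 2002·133496 + 3003·14833 + 3432·1854 + 3003·265 + 2002·44 + 1001·9 + 364·2 + 91·1 + 14·0 + 1·1 = 319059131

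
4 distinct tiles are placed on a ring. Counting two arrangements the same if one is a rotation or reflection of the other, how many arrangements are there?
(4-1)!/2 = 6/2 = 3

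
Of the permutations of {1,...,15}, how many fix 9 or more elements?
Exactly j fixed points: C(15,j)·!(15-j); sum over j ≥ 9 (derangement numbers via !m = (m-1)·(!(m-1) + !(m-2)): !0..!6 = 1, 0, 1, 2, 9, 44, 265). Σ_{j=9}^{15} C(15,j)·!(15-j) = C(15,9)·!6 + C(15,10)·!5 + C(15,11)·!4 + C(15,12)·!3 + C(15,13)·!2 + C(15,14)·!1 + C(15,15)·!0 = 5005·265 + 3003·44 + 1365·9 + 455·2 + 105·1 + 15·0 + 1·1 = 1471758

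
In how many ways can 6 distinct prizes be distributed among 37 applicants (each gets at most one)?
P(37,6) = 37!/(37-6)! = 1673844480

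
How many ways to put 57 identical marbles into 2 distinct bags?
C(57+2-1, 2-1) = C(58, 1) = 58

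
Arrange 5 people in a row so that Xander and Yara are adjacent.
Treat as block: (5-1)! × 2! = 24 × 2 = 48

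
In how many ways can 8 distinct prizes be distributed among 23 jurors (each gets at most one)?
P(23,8) = 23!/(23-8)! = 19769460480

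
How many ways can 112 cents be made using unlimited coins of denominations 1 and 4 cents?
Coefficient of x^112 in 1/(1-x^1) · 1/(1-x^4). Use j coins of 4 for j = 0..⌊112/4⌋ = 28, the rest in 1s: 28 + 1 = 29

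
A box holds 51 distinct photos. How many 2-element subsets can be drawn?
C(51,2) = 51!/(2!×49!) = 1275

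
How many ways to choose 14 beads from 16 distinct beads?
C(16,14) = 16!/(14!×2!) = 120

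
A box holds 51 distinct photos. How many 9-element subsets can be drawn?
C(51,9) = 51!/(9!×42!) = 3042312350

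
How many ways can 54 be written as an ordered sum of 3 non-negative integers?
C(54+3-1, 3-1) = C(56, 2) = 1540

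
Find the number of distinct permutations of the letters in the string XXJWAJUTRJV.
11! / (1! × 1! × 1! × 3! × 1! × 1! × 2! × 1!) = 3326400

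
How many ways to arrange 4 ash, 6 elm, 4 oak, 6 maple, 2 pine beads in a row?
22! / (4! × 6! × 4! × 6! × 2!) = 1882127847600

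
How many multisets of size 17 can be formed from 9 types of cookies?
C(17+9-1, 9-1) = C(25, 8) = 1081575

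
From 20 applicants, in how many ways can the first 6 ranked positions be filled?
P(20,6) = 20!/(20-6)! = 27907200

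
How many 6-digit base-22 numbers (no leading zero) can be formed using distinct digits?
First digit: 21 choices (nonzero). Then descending: 21 × 21 × 20 × 19 × 18 × 17 = 51279480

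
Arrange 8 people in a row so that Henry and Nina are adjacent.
Treat as block: (8-1)! × 2! = 5040 × 2 = 10080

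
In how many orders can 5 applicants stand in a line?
5! = 120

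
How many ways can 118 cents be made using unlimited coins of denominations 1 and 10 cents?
Coefficient of x^118 in 1/(1-x^1) · 1/(1-x^10). Use j coins of 10 for j = 0..⌊118/10⌋ = 11, the rest in 1s: 11 + 1 = 12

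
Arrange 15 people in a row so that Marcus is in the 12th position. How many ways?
Fix one position: (15-1)! = 87178291200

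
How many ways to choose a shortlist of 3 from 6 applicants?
C(6,3) = 6!/(3!×3!) = 20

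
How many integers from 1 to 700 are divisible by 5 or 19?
⌊700/5⌋ + ⌊700/19⌋ - ⌊700/95⌋ = 140 + 36 - 7 = 169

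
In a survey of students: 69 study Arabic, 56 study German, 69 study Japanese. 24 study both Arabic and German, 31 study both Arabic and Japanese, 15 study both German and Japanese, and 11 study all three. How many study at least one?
|A∪B∪C| = 69+56+69-24-31-15+11 = 135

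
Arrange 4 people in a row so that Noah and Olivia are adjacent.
Treat as block: (4-1)! × 2! = 6 × 2 = 12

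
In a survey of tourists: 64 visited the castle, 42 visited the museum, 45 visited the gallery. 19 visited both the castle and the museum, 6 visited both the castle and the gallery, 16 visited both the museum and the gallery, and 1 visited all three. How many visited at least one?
|A∪B∪C| = 64+42+45-19-6-16+1 = 111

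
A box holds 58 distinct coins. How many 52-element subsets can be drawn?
C(58,52) = 58!/(52!×6!) = 40475358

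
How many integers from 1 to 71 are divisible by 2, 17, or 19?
⌊71/2⌋+⌊71/17⌋+⌊71/19⌋ - ⌊71/34⌋-⌊71/38⌋-⌊71/323⌋ + ⌊71/646⌋ = 35+4+3 - 2-1-0 + 0 = 39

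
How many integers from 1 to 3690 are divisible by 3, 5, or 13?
⌊3690/3⌋+⌊3690/5⌋+⌊3690/13⌋ - ⌊3690/15⌋-⌊3690/39⌋-⌊3690/65⌋ + ⌊3690/195⌋ = 1230+738+283 - 246-94-56 + 18 = 1873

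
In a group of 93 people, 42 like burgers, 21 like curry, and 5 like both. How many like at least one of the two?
|A∪B| = |A| + |B| - |A∩B| = 42 + 21 - 5 = 58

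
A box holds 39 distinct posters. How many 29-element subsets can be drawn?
C(39,29) = 39!/(29!×10!) = 635745396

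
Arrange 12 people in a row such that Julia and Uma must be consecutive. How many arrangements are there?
Treat the 2 as one block: (12-2+1)! × 2! = 39916800 × 2 = 79833600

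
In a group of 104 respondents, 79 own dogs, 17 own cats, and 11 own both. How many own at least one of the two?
|A∪B| = |A| + |B| - |A∩B| = 79 + 17 - 11 = 85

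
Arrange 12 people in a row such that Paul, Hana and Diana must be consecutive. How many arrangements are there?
Treat the 3 as one block: (12-3+1)! × 3! = 3628800 × 6 = 21772800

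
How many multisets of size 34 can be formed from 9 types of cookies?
C(34+9-1, 9-1) = C(42, 8) = 118030185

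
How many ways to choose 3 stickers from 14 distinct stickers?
C(14,3) = 14!/(3!×11!) = 364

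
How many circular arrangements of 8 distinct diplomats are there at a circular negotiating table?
Circular: fix one position, arrange the rest. (8-1)! = 5040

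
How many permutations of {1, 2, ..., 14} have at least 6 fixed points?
Exactly j fixed points: C(14,j)·!(14-j); sum over j ≥ 6 (derangement numbers via !m = (m-1)·(!(m-1) + !(m-2)): !0..!8 = 1, 0, 1, 2, 9, 44, 265, 1854, 14833). Σ_{j=6}^{14} C(14,j)·!(14-j) = C(14,6)·!8 + C(14,7)·!7 + C(14,8)·!6 + C(14,9)·!5 + C(14,10)·!4 + C(14,11)·!3 + C(14,12)·!2 + C(14,13)·!1 + C(14,14)·!0 = 3003·14833 + 3432·1854 + 3003·265 + 2002·44 + 1001·9 + 364·2 + 91·1 + 14·0 + 1·1 = 51800139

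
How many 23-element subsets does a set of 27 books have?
C(27,23) = 27!/(23!×4!) = 17550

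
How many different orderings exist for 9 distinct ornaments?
9! = 362880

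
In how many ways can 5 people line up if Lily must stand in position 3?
Fix one position: (5-1)! = 24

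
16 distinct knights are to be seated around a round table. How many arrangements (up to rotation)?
Circular: fix one position, arrange the rest. (16-1)! = 1307674368000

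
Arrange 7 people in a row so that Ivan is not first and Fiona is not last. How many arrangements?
By inclusion-exclusion: 7! - 2×(7-1)! + (7-2)! = 5040 - 1440 + 120 = 3720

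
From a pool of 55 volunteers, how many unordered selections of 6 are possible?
C(55,6) = 55!/(6!×49!) = 28989675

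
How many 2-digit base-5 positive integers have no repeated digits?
First digit: 4 choices (nonzero). Then descending: 4 × 4 = 16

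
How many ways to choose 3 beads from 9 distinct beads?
C(9,3) = 9!/(3!×6!) = 84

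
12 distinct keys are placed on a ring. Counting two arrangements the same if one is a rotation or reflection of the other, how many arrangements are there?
(12-1)!/2 = 39916800/2 = 19958400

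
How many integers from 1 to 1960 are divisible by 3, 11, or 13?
⌊1960/3⌋+⌊1960/11⌋+⌊1960/13⌋ - ⌊1960/33⌋-⌊1960/39⌋-⌊1960/143⌋ + ⌊1960/429⌋ = 653+178+150 - 59-50-13 + 4 = 863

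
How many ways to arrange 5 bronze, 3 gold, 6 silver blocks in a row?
14! / (5! × 3! × 6!) = 168168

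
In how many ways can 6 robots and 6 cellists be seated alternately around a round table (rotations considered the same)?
Fix one of the robots: (6-1)! ways for the remaining robots, × 6! ways for the cellists = 120 × 720 = 86400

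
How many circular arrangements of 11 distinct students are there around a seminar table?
Circular: fix one position, arrange the rest. (11-1)! = 3628800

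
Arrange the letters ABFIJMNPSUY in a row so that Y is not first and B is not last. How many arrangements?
By inclusion-exclusion: 11! - 2×(11-1)! + (11-2)! = 39916800 - 7257600 + 362880 = 33022080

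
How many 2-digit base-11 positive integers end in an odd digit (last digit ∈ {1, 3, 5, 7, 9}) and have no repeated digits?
Last∈{1,3,5,7,9}. Last=0: 0. Last nonzero: 5×9×P(9,0) = 45. Total = 45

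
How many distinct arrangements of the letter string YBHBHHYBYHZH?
12! / (3! × 3! × 5! × 1!) = 110880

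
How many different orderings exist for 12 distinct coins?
12! = 479001600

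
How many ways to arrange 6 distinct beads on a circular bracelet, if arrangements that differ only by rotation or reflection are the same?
(6-1)!/2 = 120/2 = 60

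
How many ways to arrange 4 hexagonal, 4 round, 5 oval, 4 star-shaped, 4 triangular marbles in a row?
21! / (4! × 4! × 5! × 4! × 4!) = 1283268987000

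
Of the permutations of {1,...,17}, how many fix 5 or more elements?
Exactly j fixed points: C(17,j)·!(17-j); sum over j ≥ 5 (derangement numbers via !m = (m-1)·(!(m-1) + !(m-2)): !0..!12 = 1, 0, 1, 2, 9, 44, 265, 1854, 14833, 133496, 1334961, 14684570, 176214841). Σ_{j=5}^{17} C(17,j)·!(17-j) = C(17,5)·!12 + C(17,6)·!11 + C(17,7)·!10 + C(17,8)·!9 + C(17,9)·!8 + C(17,10)·!7 + C(17,11)·!6 + C(17,12)·!5 + C(17,13)·!4 + C(17,14)·!3 + C(17,15)·!2 + C(17,16)·!1 + C(17,17)·!0 = 6188·176214841 + 12376·14684570 + 19448·1334961 + 24310·133496 + 24310·14833 + 19448·1854 + 12376·265 + 6188·44 + 2380·9 + 680·2 + 136·1 + 17·0 + 1·1 = 1301761505367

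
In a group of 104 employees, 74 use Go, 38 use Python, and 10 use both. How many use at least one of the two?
|A∪B| = |A| + |B| - |A∩B| = 74 + 38 - 10 = 102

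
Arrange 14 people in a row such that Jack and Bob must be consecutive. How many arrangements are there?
Treat the 2 as one block: (14-2+1)! × 2! = 6227020800 × 2 = 12454041600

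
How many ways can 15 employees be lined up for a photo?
15! = 1307674368000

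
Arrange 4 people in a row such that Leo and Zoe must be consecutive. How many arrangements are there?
Treat the 2 as one block: (4-2+1)! × 2! = 6 × 2 = 12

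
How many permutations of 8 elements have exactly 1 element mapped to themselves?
Choose the 1 fixed point C(8,1) = 8, derange the rest: !7 = Σ_{j=0}^{7} (-1)^j·7!/j! = 5040 - 5040 + 2520 - 840 + 210 - 42 + 7 - 1 = 1854. Product = 8 × 1854 = 14832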